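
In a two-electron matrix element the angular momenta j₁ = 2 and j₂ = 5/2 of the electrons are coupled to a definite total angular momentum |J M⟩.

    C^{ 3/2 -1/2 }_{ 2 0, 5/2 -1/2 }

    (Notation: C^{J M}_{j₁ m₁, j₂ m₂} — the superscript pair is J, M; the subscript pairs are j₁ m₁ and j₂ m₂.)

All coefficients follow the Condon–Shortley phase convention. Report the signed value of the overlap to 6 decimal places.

triangle: 3!·1!·2!/7! = 12/5040
(j±m)!: 2!·2!·2!·3!·1!·2! = 96
prefactor² = (2J+1)·Δ·N² = 32/35
  k=1: −1/(1!·2!·1!·1!·0!·1!) = -1/2
  k=2: +1/(2!·1!·0!·0!·1!·2!) = 1/4
Σ = -1/4  ⇒  CG² = 32/35·(-1/4)² = 2/35
CG = −√(2/35) = -0.239046

-0.239046  (= −√(2/35))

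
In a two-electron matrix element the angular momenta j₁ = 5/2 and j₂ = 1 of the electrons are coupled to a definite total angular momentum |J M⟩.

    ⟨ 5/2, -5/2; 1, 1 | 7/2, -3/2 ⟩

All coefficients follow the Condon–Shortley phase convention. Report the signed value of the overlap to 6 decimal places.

+√(1/21) ≈ +0.218218

√[8·0!5!2!/8! · 0!5!2!0!2!5!] = √(19200/7)
  +(−1)^0/∏(0,0,5,2,0,0)! = 1/240  (running 1/240)
⟨..|..⟩ = √(19200/7)·(1/240) = +0.218218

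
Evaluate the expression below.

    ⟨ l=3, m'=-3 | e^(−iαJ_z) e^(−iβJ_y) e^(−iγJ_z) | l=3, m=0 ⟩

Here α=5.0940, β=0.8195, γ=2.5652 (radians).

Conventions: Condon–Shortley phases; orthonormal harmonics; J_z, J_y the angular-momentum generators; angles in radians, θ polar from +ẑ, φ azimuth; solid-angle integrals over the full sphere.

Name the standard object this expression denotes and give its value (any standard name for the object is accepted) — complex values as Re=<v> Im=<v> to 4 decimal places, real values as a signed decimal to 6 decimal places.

This is a Wigner D-matrix element — the rotation-matrix element ⟨l m'| R(α,β,γ) |l m⟩ in the angular-momentum basis.
First d^3_{-3,0}(β=0.8195), then the phase factors e^{-i(-3)α} and e^{-i(0)γ}:
With c≡cos(β/2)=0.917220 and s≡sin(β/2)=0.398380, N=[1·720·6·6]^{1/2}=160.996894
Admissible k: 3..3 (factorial args all ≥0)
  k=3: (−1)^0·160.9969/(36)·0.9172^3·0.3984^3 = +0.218187
d^3_{-3,0}(0.8195) = +0.218187
Phases: e^{-i·(-3)·5.0940}=-0.910641+0.413198i, e^{-i·(0)·2.5652}=+1.000000+0.000000i ⇒ D=-0.198690+0.090154i

Wigner D-matrix element, Re=-0.1987 Im=0.0902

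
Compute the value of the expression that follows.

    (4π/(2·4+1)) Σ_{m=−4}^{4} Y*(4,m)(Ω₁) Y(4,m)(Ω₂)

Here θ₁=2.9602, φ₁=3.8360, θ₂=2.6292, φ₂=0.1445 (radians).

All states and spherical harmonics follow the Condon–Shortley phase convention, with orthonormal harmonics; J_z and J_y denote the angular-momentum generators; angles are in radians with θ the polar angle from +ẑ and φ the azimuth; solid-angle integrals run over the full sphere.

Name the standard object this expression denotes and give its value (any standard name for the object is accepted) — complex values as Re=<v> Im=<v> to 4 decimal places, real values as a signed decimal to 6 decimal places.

Legendre polynomial (addition theorem), -0.282458

This sum is the spherical-harmonic addition theorem: it equals the Legendre polynomial P_l(cos γ) of the angle γ between the two directions.
Addition theorem: P_4(cos γ) = (4π/9) Σ_m Y*_{lm}(Ω₁) Y_{lm}(Ω₂), m = −4…4:
  term(m=-4) = -0.000007+0.000010i   from Y*(Ω₁)=-0.000438+0.000167i, Y(Ω₂)=+0.021413-0.013968i
  term(m=-3) = +0.000073-0.000926i   from Y*(Ω₁)=-0.003544+0.006300i, Y(Ω₂)=-0.116663+0.053999i
  term(m=-2) = +0.009899+0.019440i   from Y*(Ω₁)=+0.011373+0.061803i, Y(Ω₂)=+0.332754-0.098936i
  term(m=-1) = -0.126477-0.077527i   from Y*(Ω₁)=+0.243328+0.202637i, Y(Ω₂)=-0.463600+0.067460i
  term(m=+0) = +0.030728+0.000000i   from Y*(Ω₁)=+0.712498-0.000000i, Y(Ω₂)=+0.043127+0.000000i
  term(m=+1) = -0.126477+0.077527i   from Y*(Ω₁)=-0.243328+0.202637i, Y(Ω₂)=+0.463600+0.067460i
  term(m=+2) = +0.009899-0.019440i   from Y*(Ω₁)=+0.011373-0.061803i, Y(Ω₂)=+0.332754+0.098936i
  term(m=+3) = +0.000073+0.000926i   from Y*(Ω₁)=+0.003544+0.006300i, Y(Ω₂)=+0.116663+0.053999i
  term(m=+4) = -0.000007-0.000010i   from Y*(Ω₁)=-0.000438-0.000167i, Y(Ω₂)=+0.021413+0.013968i
Accumulated sum -0.202296+0.000000i; after 4π/(2l+1) scaling, -0.282458+0.000000i ⇒ P_4 = -0.282458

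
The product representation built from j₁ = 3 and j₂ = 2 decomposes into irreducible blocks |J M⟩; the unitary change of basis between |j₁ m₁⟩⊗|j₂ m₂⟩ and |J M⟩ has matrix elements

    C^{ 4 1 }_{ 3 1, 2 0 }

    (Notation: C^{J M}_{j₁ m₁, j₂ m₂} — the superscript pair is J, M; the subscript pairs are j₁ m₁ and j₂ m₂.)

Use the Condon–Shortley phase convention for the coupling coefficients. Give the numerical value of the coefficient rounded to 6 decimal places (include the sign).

+0.327327  (= +√(3/28))

j₁+j₂−J=1  J+j₁−j₂=5  J−j₁+j₂=3  j₁+j₂+J+1=10
(j₁±m₁, j₂±m₂, J±M) = (4,2,2,2,5,3)
P² = 1728/7
sum k=0..1:
  [0] +1/24 = 1/24
  [1] −1/48 = -1/48
S = 1/48
C² = P²·S² = 3/28 ; C = +0.327327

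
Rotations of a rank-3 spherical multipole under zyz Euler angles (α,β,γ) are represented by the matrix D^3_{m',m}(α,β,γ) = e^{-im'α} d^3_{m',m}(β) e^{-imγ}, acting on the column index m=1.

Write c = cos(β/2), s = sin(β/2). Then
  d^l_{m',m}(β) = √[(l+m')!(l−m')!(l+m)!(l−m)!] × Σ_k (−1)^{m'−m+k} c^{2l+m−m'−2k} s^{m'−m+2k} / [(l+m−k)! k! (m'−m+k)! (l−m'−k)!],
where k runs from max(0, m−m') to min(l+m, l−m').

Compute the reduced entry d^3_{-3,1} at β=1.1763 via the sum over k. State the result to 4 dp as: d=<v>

d^3_{-3,1}(β=1.1763) via the finite sum:
c=cos(1.176300/2)=0.831969, s=sin(1.176300/2)=0.554823; N=√[1·720·24·2]=185.903201
The bounds max(0,m−m')=4 and min(l+m,l−m')=4 give 1 term
  k=4: (−1)^0·185.9032/(48)·0.8320^2·0.5548^4 = +0.254025
d^3_{-3,1}(1.1763) = +0.254025

d=0.2540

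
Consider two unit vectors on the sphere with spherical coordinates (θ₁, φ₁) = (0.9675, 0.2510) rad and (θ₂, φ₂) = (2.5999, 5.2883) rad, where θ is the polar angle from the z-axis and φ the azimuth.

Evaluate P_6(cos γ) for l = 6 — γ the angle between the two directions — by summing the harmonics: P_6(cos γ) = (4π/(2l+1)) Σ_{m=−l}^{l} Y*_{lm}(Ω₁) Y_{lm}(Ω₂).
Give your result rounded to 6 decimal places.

Term-by-term m-sum for l=6 (normalisation 4π/13 = 0.966644):
  m=-6: (+0.009753+0.150313i) × (+0.008631-0.002802i) = +0.000505+0.001270i  (running Σ = +0.000505+0.001270i)
  m=-5: (+0.111654+0.341732i) × (-0.013533+0.050459i) = -0.018754+0.001009i  (running Σ = -0.018249+0.002279i)
  m=-4: (+0.223818+0.351662i) × (-0.119346-0.132598i) = +0.019918-0.071647i  (running Σ = +0.001669-0.069368i)
  m=-3: (+0.081442+0.076328i) × (+0.383518-0.060687i) = +0.035866+0.024331i  (running Σ = +0.037535-0.045037i)
  m=-2: (-0.266162-0.146097i) × (-0.196265+0.440705i) = +0.116624-0.088625i  (running Σ = +0.154159-0.133663i)
  m=-1: (-0.230731-0.059161i) × (-0.075536-0.116327i) = +0.010546+0.031309i  (running Σ = +0.164706-0.102354i)
  m=0: (+0.245659-0.000000i) × (-0.399672+0.000000i) = -0.098183+0.000000i  (running Σ = +0.066523-0.102354i)
  m=1: (+0.230731-0.059161i) × (+0.075536-0.116327i) = +0.010546-0.031309i  (running Σ = +0.077069-0.133663i)
  m=2: (-0.266162+0.146097i) × (-0.196265-0.440705i) = +0.116624+0.088625i  (running Σ = +0.193693-0.045037i)
  m=3: (-0.081442+0.076328i) × (-0.383518-0.060687i) = +0.035866-0.024331i  (running Σ = +0.229560-0.069368i)
  m=4: (+0.223818-0.351662i) × (-0.119346+0.132598i) = +0.019918+0.071647i  (running Σ = +0.249477+0.002279i)
  m=5: (-0.111654+0.341732i) × (+0.013533+0.050459i) = -0.018754-0.001009i  (running Σ = +0.230723+0.001270i)
  m=6: (+0.009753-0.150313i) × (+0.008631+0.002802i) = +0.000505-0.001270i  (running Σ = +0.231228+0.000000i)
Total Σ_m = +0.231228+0.000000i. Multiply by 0.966644: +0.223515+0.000000i. P_6(cos γ) = 0.223515

0.223515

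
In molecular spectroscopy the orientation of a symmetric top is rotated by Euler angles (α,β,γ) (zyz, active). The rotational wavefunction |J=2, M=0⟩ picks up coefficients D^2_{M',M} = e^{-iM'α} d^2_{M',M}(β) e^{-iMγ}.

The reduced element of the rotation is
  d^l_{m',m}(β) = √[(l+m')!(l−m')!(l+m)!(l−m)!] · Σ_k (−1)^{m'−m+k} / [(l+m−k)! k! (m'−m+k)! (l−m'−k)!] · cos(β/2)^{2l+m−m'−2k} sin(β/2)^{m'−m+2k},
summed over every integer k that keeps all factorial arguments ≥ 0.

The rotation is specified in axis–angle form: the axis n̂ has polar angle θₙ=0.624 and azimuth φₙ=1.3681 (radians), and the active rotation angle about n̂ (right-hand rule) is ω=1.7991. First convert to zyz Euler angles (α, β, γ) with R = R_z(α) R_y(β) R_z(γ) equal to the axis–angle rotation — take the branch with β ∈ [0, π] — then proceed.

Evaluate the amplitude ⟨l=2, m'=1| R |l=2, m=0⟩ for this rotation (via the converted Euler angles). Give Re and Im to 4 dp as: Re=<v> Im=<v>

Re=-0.4803 Im=0.3240

Axis–angle → zyz. n̂ = (sinθₙcosφₙ, sinθₙsinφₙ, cosθₙ) = (+0.117623, +0.572324, +0.811548), ω = 1.7991.
R = I cosω + sinω [n̂]ₓ + (1−cosω) n̂n̂ᵀ gives
  R = [-0.209359, -0.707935, +0.674535; +0.873044, +0.175363, +0.455018; -0.440412, +0.684161, +0.581345]
β = atan2(√(R₁₃²+R₂₃²), R₃₃) = 0.950416; α = atan2(R₂₃, R₁₃) mod 2π = 0.593452; γ = atan2(R₃₂, −R₃₁) mod 2π = 0.998844
D^2_{1,0}(0.5935,0.9504,0.9988) = e^{-i·1·0.5935}·d^2_{1,0}(0.9504)·e^{-i·0·0.9988}. Compute d first:
Half-angle: c=0.889198, s=0.457523. N=√(6·1·2·2)=4.898979
The bounds max(0,m−m')=0 and min(l+m,l−m')=1 give 2 terms
  k=0: (−1)^1·4.8990/(2)·0.8892^3·0.4575^1 = -0.787923
  k=1: (−1)^2·4.8990/(2)·0.8892^1·0.4575^3 = +0.208600
d^2_{1,0}(0.9504) = -0.787923 +0.208600 = -0.579323
Phases: e^{-i·(1)·0.5935}=+0.829015-0.559226i, e^{-i·(0)·0.9988}=+1.000000+0.000000i ⇒ D=-0.480268+0.323972i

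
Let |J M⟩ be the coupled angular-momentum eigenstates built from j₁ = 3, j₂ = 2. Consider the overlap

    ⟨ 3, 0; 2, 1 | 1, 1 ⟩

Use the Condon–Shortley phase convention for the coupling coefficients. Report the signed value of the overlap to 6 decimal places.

triangle: 4!*2!*0!/7! = 48/5040
(j±m)!: 3!*3!*3!*1!*2!*0! = 432
prefactor² = (2J+1)*Δ*N² = 432/35
  k=3: −1/(3!*1!*0!*0!*2!*0!) = -1/12
Σ = -1/12  ⇒  CG² = 432/35*(-1/12)² = 3/35
CG = −√(3/35) = -0.292770

-0.292770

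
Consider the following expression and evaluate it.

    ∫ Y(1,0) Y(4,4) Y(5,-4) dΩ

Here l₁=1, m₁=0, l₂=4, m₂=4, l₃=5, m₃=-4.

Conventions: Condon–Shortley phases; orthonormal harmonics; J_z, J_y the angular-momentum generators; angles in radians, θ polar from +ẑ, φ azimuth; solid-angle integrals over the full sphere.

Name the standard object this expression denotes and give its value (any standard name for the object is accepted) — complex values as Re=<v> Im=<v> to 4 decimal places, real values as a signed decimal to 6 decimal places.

Gaunt coefficient, +0.147319

This is a Gaunt coefficient — the integral of a triple product of spherical harmonics over the sphere.
Checks pass: Σm=0; 10 even; l₃=5∈[3,5].
(2·1+1)(2·4+1)(2·5+1) = 297
Δ: 0! 2! 8! / 11! → 1/495
sum: t=0:+1/576 = 1/576
3j²(1 4 5; 0 0 0) = Δ·Π!·Σ² = 5/99  (sign -1)
sum: t=0:+1/40320 = 1/40320
3j²(1 4 5; 0 4 -4) = Δ·Π!·Σ² = 1/55  (sign -1)
combine: 4πI² = 297·5/99·1/55 = 3/11
take √, sign +1: I = 0.14731920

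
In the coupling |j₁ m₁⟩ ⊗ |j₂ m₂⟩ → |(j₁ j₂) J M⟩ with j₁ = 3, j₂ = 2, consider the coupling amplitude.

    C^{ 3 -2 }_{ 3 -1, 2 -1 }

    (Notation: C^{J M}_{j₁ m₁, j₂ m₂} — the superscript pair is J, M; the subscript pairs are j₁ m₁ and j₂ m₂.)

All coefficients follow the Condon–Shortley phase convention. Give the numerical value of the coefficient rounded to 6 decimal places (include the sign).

√[7·2!4!2!/9! · 2!4!1!3!1!5!] = √(64)
  +(−1)^0/∏(0,2,4,1,0,1)! = 1/48  (running 1/48)
  +(−1)^1/∏(1,1,3,0,1,2)! = -1/12  (running -1/16)
⟨..|..⟩ = √(64)·(-1/16) = -0.500000

-0.500000  (= −√(1/4))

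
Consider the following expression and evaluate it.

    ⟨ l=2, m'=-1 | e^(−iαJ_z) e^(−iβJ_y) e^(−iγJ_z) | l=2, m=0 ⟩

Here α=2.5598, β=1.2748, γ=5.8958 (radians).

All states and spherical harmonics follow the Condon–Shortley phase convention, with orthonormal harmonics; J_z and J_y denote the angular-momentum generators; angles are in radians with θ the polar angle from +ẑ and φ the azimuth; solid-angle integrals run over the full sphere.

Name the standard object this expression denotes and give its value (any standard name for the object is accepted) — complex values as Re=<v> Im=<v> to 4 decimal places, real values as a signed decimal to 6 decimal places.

This is a Wigner D-matrix element — the rotation-matrix element ⟨l m'| R(α,β,γ) |l m⟩ in the angular-momentum basis.
D^2_{-1,0}(2.5598,1.2748,5.8958) = e^{-i·-1·2.5598}·d^2_{-1,0}(1.2748)·e^{-i·0·5.8958}. Compute d first:
With c≡cos(β/2)=0.803646 and s≡sin(β/2)=0.595108, N=[1·6·2·2]^{1/2}=4.898979
Admissible k: 1..2 (factorial args all ≥0)
  k=1: (−1)^0·4.8990/(2)·0.8036^3·0.5951^1 = +0.756598
  k=2: (−1)^1·4.8990/(2)·0.8036^1·0.5951^3 = -0.414885
d^2_{-1,0}(1.2748) = +0.756598 -0.414885 = +0.341713
D = (-0.835479+0.549523i)·(+0.341713)·(+1.000000+0.000000i) = -0.285494+0.187779i

Wigner D-matrix element, Re=-0.2855 Im=0.1878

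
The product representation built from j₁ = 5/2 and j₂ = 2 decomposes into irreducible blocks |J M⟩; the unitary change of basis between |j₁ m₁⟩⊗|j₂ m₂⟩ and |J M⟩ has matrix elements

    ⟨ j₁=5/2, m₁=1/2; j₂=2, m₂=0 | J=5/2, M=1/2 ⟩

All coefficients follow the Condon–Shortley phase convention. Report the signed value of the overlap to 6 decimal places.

-0.478091

√[6·2!3!2!/8! · 3!2!2!2!3!2!] = √(72/35)
  +(−1)^0/∏(0,2,2,2,1,0)! = 1/8  (running 1/8)
  +(−1)^1/∏(1,1,1,1,2,1)! = -1/2  (running -3/8)
  +(−1)^2/∏(2,0,0,0,3,2)! = 1/24  (running -1/3)
⟨..|..⟩ = √(72/35)·(-1/3) = -0.478091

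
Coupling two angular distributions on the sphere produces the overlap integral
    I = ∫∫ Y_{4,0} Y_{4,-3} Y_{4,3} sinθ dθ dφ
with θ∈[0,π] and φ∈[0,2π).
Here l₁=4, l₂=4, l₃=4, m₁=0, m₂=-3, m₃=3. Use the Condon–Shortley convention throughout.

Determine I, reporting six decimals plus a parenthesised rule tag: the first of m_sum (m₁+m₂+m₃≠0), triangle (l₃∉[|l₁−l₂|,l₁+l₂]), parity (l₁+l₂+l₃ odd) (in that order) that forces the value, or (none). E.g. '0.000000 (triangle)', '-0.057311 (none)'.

Rules hold: Σm=0, L=12 even, 0≤4≤8.
N = 9·9·9 = 729
Δ = 4!·4!·4!/13! = 1/450450
Racah Σ t=0..4: t=0:+1/13824 t=1:−1/216 t=2:+1/64 t=3:−1/216 t=4:+1/13824 = 5/768
⇒ 3j(4 4 4; 0 0 0)² = 18/1001, sgn +1
Racah Σ t=0..1: t=0:+1/3456 t=1:−1/864 = -1/1152
⇒ 3j(4 4 4; 0 -3 3)² = 7/286, sgn +1
4πI² = N·(3j₀)²·(3jₘ)² = 6561/20449
I = +1·√(0.320847/4π) = 0.15978796
No selection rule forces the value: the integral is nonzero (none).

0.159788 (none)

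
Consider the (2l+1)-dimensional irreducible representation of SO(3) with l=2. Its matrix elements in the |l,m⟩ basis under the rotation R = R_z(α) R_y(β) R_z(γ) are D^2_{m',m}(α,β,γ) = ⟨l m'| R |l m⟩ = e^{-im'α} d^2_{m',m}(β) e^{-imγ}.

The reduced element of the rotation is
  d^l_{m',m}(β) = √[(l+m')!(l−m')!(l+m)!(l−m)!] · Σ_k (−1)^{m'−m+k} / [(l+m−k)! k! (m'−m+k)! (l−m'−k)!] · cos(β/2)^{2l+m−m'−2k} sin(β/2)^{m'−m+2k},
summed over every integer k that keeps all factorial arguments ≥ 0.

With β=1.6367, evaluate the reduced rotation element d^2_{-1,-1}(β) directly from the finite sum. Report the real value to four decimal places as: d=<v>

d=-0.5286

d^2_{-1,-1}(β=1.6367) via the finite sum:
c=cos(1.636700/2)=0.683427, s=sin(1.636700/2)=0.730019; N=√[1·6·1·6]=6.000000
k: max(0,(-1)−(-1))=0 … min(2+(-1),2−(-1))=1
  k=0: (−1)^0·6.0000/(6)·0.6834^4·0.7300^0 = +0.218156
  k=1: (−1)^1·6.0000/(2)·0.6834^2·0.7300^2 = -0.746747
d^2_{-1,-1}(1.6367) = +0.218156 -0.746747 = -0.528591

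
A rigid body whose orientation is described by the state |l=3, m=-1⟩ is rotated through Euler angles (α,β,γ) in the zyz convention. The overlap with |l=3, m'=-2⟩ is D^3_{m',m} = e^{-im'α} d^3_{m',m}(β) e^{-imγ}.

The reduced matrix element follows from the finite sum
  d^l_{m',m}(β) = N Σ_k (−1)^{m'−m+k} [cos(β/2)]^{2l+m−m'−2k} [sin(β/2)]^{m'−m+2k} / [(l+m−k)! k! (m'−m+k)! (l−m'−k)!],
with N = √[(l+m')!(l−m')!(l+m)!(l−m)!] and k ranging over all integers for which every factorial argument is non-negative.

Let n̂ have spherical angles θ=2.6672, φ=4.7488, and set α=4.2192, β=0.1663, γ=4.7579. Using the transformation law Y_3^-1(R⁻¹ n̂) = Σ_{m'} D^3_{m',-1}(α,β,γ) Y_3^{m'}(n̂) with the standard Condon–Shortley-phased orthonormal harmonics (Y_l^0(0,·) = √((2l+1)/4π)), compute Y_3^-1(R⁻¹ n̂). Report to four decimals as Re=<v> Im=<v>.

Need the full column D^3_{m',-1} for m'=−3..3 at α=4.2192, β=0.1663, γ=4.7579.
cos(β/2)=0.996545, sin(β/2)=0.083054
d^3_{-3,-1}: single k=2 term ⇒ +0.026349;  D = +0.003592-0.026103i
d^3_{-2,-1}: k∈[1..2] ⇒ +0.258135 -0.003586 = +0.254549;  D = +0.205693+0.149952i
d^3_{-1,-1}: k∈[0..2] ⇒ +0.979448 -0.054425 +0.000284 = +0.925307;  D = -0.834122+0.400541i
d^3_{0,-1}: k∈[0..2] ⇒ -0.282772 +0.005892 -0.000014 = -0.276894;  D = -0.012597+0.276607i
d^3_{1,-1}: k∈[0..2] ⇒ +0.040819 -0.000378 +0.000000 = +0.040441;  D = +0.034714+0.020747i
d^3_{2,-1}: k∈[0..1] ⇒ -0.003586 +0.000012 = -0.003574;  D = +0.003067-0.001834i
d^3_{3,-1}: single k=0 term ⇒ +0.000183;  D = -0.000008-0.000183i
Y_3^{m'}(θ=2.6672,φ=4.7488) and Σ D·Y over m':
  (+0.0036-0.0261i)·(-0.0043-0.0395i)  (+0.2057+0.1500i)·(+0.1892-0.0138i)  (-0.8341+0.4005i)·(+0.0159+0.4362i)  (-0.0126+0.2766i)·(-0.3176+0.0000i)  (+0.0347+0.0207i)·(-0.0159+0.4362i)  (+0.0031-0.0018i)·(+0.1892+0.0138i)  (-0.0000-0.0002i)·(+0.0043-0.0395i)
Y_3^-1(R⁻¹ n̂) = -0.153032-0.405315i

Re=-0.1530 Im=-0.4053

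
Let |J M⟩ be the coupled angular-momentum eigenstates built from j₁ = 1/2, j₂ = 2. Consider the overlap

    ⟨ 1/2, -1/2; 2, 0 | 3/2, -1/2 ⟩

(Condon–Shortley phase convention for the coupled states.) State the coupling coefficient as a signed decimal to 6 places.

-0.632456

triangle: 1!×0!×3!/5! = 6/120
(j±m)!: 0!×1!×2!×2!×1!×2! = 8
prefactor² = (2J+1)×Δ×N² = 8/5
  k=1: −1/(1!×0!×0!×1!×0!×2!) = -1/2
Σ = -1/2  ⇒  CG² = 8/5×(-1/2)² = 2/5
CG = −√(2/5) = -0.632456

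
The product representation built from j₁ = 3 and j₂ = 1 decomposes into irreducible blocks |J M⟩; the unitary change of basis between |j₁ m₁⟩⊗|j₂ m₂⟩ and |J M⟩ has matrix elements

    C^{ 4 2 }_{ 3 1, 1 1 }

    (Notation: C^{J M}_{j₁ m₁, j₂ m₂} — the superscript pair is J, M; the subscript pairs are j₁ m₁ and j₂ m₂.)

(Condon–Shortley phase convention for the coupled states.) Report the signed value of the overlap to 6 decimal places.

√[9·0!6!2!/9! · 4!2!2!0!6!2!] = √(34560/7)
  +(−1)^0/∏(0,0,2,2,4,0)! = 1/96  (running 1/96)
⟨..|..⟩ = √(34560/7)·(1/96) = +0.731925

+√(15/28) ≈ +0.731925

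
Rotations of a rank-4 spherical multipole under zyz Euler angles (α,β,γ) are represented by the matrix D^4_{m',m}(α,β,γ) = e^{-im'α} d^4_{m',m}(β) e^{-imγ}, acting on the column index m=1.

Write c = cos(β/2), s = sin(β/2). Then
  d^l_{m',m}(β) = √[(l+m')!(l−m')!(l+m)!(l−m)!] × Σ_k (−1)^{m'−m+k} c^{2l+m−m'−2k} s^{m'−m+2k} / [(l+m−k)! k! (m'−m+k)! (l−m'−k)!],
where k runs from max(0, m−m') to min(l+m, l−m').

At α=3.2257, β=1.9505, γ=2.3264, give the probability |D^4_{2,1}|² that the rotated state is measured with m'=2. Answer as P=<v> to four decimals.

P=0.1321

D^4_{2,1}(3.2257,1.9505,2.3264) = e^{-i·2·3.2257}·d^4_{2,1}(1.9505)·e^{-i·1·2.3264}. Compute d first:
c=cos(1.950500/2)=0.560961, s=sin(1.950500/2)=0.827842; N=√[720·2·120·6]=1018.233765
k: max(0,(1)−(2))=0 … min(4+(1),4−(2))=2
  k=0: (−1)^1·1018.2338/(240)·0.5610^7·0.8278^1 = -0.061392
  k=1: (−1)^2·1018.2338/(48)·0.5610^5·0.8278^3 = +0.668517
  k=2: (−1)^3·1018.2338/(72)·0.5610^3·0.8278^5 = -0.970624
d^4_{2,1}(1.9505) = -0.061392 +0.668517 -0.970624 = -0.363499
|D^4_{2,1}|² = |d^4_{2,1}(β)|² = (-0.363499)² = 0.132131 (the z-rotation phases have unit modulus)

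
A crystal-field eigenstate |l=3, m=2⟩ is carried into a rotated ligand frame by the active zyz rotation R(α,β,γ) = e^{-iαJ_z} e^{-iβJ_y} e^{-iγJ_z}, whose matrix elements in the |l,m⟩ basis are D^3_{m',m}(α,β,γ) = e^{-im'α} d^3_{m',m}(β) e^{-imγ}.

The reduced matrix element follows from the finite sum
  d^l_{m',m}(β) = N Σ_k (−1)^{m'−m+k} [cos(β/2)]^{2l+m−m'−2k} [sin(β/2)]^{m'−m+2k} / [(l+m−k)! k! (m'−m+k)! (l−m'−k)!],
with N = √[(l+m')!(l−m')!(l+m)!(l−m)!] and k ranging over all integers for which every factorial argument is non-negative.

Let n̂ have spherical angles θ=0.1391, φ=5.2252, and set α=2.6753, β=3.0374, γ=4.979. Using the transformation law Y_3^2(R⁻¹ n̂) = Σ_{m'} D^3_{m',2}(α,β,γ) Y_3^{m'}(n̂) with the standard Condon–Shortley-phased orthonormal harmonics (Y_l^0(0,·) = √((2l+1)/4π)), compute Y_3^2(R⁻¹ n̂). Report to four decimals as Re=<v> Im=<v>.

Need the full column D^3_{m',2} for m'=−3..3 at α=2.6753, β=3.0374, γ=4.9790.
cos(β/2)=0.052073, sin(β/2)=0.998643
d^3_{-3,2}: single k=5 term ⇒ +0.126689;  D = -0.044784-0.118509i
d^3_{-2,2}: k∈[4..5] ⇒ +0.013484 -0.991887 = -0.978403;  D = +0.102533-0.973016i
d^3_{-1,2}: k∈[3..4] ⇒ +0.000889 -0.163555 = -0.162665;  D = -0.087955+0.136835i
d^3_{0,2}: k∈[2..3] ⇒ +0.000040 -0.014771 = -0.014731;  D = +0.012686-0.007488i
d^3_{1,2}: k∈[1..2] ⇒ +0.000001 -0.000889 = -0.000888;  D = -0.000886+0.000059i
d^3_{2,2}: k∈[0..1] ⇒ +0.000000 -0.000037 = -0.000037;  D = +0.000034+0.000014i
d^3_{3,2}: single k=0 term ⇒ -0.000001;  D = -0.000001-0.000001i
Y_3^{m'}(θ=0.1391,φ=5.2252) and Σ D·Y over m':
  (-0.0448-0.1185i)·(-0.0011-0.0000i)  (+0.1025-0.9730i)·(-0.0101+0.0166i)  (-0.0880+0.1368i)·(+0.0858+0.1524i)  (+0.0127-0.0075i)·(+0.7036+0.0000i)  (-0.0009+0.0001i)·(-0.0858+0.1524i)  (+0.0000+0.0000i)·(-0.0101-0.0166i)  (-0.0000-0.0000i)·(+0.0011-0.0000i)
Y_3^2(R⁻¹ n̂) = -0.004215+0.004584i

Re=-0.0042 Im=0.0046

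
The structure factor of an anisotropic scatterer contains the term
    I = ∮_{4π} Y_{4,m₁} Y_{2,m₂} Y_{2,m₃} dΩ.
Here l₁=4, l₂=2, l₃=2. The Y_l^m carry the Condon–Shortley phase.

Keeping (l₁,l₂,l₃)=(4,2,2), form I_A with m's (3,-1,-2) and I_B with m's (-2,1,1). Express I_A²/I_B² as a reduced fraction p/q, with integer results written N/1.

7/8

Shared (l₁,l₂,l₃)=(4,2,2): N and (l;000)² cancel in I_A²/I_B².
A: Δ = 4!·4!·0!/9! = 1/630; Racah Σ t=1..1: t=1:−1/144 = -1/144; ⇒ 3j(4 2 2; 3 -1 -2)² = 1/18, sgn -1
B: Δ = 4!·4!·0!/9! = 1/630; Racah Σ t=3..3: t=3:−1/36 = -1/36; ⇒ 3j(4 2 2; -2 1 1)² = 4/63, sgn +1
I_A²/I_B² = (1/18)/(4/63) = 7/8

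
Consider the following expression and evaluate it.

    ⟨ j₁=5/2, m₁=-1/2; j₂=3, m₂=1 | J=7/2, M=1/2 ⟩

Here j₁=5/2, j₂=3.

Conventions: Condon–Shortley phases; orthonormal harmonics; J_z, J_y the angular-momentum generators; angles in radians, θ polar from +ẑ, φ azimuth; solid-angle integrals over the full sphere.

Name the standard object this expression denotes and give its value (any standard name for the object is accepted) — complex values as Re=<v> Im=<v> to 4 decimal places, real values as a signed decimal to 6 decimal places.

This is a Clebsch–Gordan (vector-coupling) coefficient.
triangle: 2!*3!*4!/10! = 288/3628800
(j±m)!: 2!*3!*4!*2!*4!*3! = 82944
prefactor² = (2J+1)*Δ*N² = 9216/175
  k=0: +1/(0!*2!*3!*4!*0!*0!) = 1/288
  k=1: −1/(1!*1!*2!*3!*1!*1!) = -1/12
  k=2: +1/(2!*0!*1!*2!*2!*2!) = 1/16
Σ = -5/288  ⇒  CG² = 9216/175*(-5/288)² = 1/63
CG = −√(1/63) = -0.125988

Clebsch–Gordan coefficient, −√(1/63) ≈ -0.125988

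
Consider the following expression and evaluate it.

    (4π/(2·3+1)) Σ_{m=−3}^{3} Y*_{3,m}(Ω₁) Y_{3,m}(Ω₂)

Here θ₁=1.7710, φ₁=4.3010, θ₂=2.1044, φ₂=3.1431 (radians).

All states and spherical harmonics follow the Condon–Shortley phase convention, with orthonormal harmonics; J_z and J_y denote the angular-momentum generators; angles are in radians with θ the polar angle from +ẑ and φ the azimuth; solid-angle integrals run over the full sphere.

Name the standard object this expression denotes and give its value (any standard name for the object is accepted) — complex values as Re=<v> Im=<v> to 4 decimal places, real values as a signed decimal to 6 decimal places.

Legendre polynomial (addition theorem), -0.447027

This sum is the spherical-harmonic addition theorem: it equals the Legendre polynomial P_l(cos γ) of the angle γ between the two directions.
Addition theorem: P_3(cos γ) = (4π/7) Σ_m Y*_{lm}(Ω₁) Y_{lm}(Ω₂), m = −3…3:
  m=-3: Y*=0.37068 + 0.12972j  Y=-0.26628 + 0.00120j  product -0.09886 - 0.03410j
  m=-2: Y*=0.13277 - 0.14309j  Y=-0.38534 + 0.00116j  product -0.05100 + 0.05529j
  m=-1: Y*=0.10161 + 0.23289j  Y=-0.08169 + 0.00012j  product -0.00833 - 0.01901j
  m=+0: Y*=0.20796 + 0.00000j  Y=0.32390 + 0.00000j  product 0.06736 + 0.00000j
  m=+1: Y*=-0.10161 + 0.23289j  Y=0.08169 + 0.00012j  product -0.00833 + 0.01901j
  m=+2: Y*=0.13277 + 0.14309j  Y=-0.38534 - 0.00116j  product -0.05100 - 0.05529j
  m=+3: Y*=-0.37068 + 0.12972j  Y=0.26628 + 0.00120j  product -0.09886 + 0.03410j
Total Σ_m = -0.24901 + 0.00000j. Multiply by 1.795196: -0.44703 + 0.00000j. P_3(cos γ) = -0.447027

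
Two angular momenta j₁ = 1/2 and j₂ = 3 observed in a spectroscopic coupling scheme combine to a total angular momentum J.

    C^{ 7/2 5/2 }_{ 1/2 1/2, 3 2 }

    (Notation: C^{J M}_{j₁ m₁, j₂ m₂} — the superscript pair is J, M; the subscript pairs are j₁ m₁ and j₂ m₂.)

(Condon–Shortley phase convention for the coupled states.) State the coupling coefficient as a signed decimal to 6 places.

+√(6/7) ≈ +0.925820

√[8·0!1!6!/8! · 1!0!5!1!6!1!] = √(86400/7)
  +(−1)^0/∏(0,0,0,5,1,1)! = 1/120  (running 1/120)
⟨..|..⟩ = √(86400/7)·(1/120) = +0.925820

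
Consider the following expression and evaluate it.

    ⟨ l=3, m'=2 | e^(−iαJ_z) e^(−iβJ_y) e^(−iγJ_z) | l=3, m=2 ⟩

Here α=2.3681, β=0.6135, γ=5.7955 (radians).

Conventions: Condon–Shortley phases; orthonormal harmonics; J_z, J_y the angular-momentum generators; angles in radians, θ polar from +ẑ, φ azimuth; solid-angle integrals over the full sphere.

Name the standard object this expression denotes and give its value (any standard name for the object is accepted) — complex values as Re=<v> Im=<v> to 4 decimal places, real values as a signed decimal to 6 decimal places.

Wigner D-matrix element, Re=-0.3046 Im=0.2171

This is a Wigner D-matrix element — the rotation-matrix element ⟨l m'| R(α,β,γ) |l m⟩ in the angular-momentum basis.
Split into d^3_{2,2}(β=0.6135) × two z-phases.
c=cos(0.613500/2)=0.953320, s=sin(0.613500/2)=0.301962; N=√[120·1·120·1]=120.000000
The bounds max(0,m−m')=0 and min(l+m,l−m')=1 give 2 terms
  k=0: (−1)^0·120.0000/(120)·0.9533^6·0.3020^0 = +0.750641
  k=1: (−1)^1·120.0000/(24)·0.9533^4·0.3020^2 = -0.376556
d^3_{2,2}(0.6135) = +0.750641 -0.376556 = +0.374085
Phases: e^{-i·(2)·2.3681}=+0.023809+0.999717i, e^{-i·(2)·5.7955}=+0.560861+0.827910i ⇒ D=-0.304626+0.217124i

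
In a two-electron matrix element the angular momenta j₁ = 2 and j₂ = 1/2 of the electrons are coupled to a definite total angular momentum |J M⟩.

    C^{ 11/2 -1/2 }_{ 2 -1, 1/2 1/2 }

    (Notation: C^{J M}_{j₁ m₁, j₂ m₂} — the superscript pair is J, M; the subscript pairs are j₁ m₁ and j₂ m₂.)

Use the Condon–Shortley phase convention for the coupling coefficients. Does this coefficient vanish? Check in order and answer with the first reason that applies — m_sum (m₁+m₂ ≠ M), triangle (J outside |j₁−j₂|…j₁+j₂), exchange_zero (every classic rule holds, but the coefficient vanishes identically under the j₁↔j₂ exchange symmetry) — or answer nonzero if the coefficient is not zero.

triangle

m-sum: m₁+m₂ = -1+1/2 = -1/2, M = -1/2  ✓
triangle: need |j₁−j₂| ≤ J ≤ j₁+j₂, i.e. J ∈ [3/2, 5/2]; J = 11/2 is outside ✗ ⇒ coefficient is 0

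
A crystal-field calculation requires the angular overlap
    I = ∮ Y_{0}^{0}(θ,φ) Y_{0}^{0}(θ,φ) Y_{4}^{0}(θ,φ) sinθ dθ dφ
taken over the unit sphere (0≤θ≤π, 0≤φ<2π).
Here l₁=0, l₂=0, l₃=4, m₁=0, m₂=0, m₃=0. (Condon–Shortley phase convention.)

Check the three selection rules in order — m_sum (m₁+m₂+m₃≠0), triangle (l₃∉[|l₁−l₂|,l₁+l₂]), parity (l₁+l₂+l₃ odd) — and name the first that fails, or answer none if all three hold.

Σmᵢ = 0  ✓
l₃∈[|l₁−l₂|,l₁+l₂]=[0,0] required, l₃=4 fails  ✗
Σlᵢ = 4 ⇒ even

triangle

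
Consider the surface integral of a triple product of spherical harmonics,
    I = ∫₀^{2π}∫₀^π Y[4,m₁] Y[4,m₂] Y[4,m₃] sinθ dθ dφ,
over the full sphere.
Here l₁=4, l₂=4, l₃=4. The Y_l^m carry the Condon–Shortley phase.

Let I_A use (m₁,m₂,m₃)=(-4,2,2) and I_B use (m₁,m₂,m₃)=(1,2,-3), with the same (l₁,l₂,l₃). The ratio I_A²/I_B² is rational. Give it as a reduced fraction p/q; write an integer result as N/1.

Shared (l₁,l₂,l₃)=(4,4,4): N and (l;000)² cancel in I_A²/I_B².
A: Δ = 4!·4!·4!/13! = 1/450450; Racah Σ t=4..4: t=4:+1/2304 = 1/2304; ⇒ 3j(4 4 4; -4 2 2)² = 5/143, sgn +1
B: Δ = 4!·4!·4!/13! = 1/450450; Racah Σ t=2..3: t=2:+1/576 t=3:−1/864 = 1/1728; ⇒ 3j(4 4 4; 1 2 -3)² = 5/1287, sgn -1
I_A²/I_B² = (5/143)/(5/1287) = 9/1

9/1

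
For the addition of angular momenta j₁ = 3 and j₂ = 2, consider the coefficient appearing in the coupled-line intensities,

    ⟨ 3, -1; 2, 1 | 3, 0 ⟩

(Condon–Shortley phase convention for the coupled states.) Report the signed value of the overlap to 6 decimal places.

√[7·2!4!2!/9! · 2!4!3!1!3!3!] = √(96/5)
  +(−1)^1/∏(1,1,3,2,1,0)! = -1/12  (running -1/12)
  +(−1)^2/∏(2,0,2,1,2,1)! = 1/8  (running 1/24)
⟨..|..⟩ = √(96/5)·(1/24) = +0.182574

+0.182574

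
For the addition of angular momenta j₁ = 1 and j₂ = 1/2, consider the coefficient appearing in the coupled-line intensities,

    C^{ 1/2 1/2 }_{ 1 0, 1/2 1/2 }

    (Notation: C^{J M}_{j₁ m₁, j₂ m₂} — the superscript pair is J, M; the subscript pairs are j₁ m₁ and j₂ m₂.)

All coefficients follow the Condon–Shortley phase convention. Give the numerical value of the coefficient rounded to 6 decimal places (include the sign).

-0.577350

j₁+j₂−J=1  J+j₁−j₂=1  J−j₁+j₂=0  j₁+j₂+J+1=3
(j₁±m₁, j₂±m₂, J±M) = (1,1,1,0,1,0)
P² = 1/3
sum k=1..1:
  [1] −1/1 = -1
S = -1
C² = P²·S² = 1/3 ; C = -0.577350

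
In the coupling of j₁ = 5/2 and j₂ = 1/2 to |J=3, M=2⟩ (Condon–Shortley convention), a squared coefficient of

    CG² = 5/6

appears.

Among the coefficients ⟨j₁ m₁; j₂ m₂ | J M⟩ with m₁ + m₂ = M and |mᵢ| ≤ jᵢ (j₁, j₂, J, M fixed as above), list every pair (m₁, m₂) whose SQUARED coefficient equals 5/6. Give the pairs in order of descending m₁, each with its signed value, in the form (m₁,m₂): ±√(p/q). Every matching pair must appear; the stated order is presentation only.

(3/2,1/2): +√(5/6)

Admissible pairs with m₁+m₂ = M = 2: (3/2,1/2), (5/2,-1/2)
  (m₁,m₂)=(5/2,-1/2): CG² = 1/6, CG = +√(1/6)
  (m₁,m₂)=(3/2,1/2): CG² = 5/6, CG = +√(5/6)   ← matches the target
Pairs with CG² = 5/6: (3/2,1/2): +√(5/6)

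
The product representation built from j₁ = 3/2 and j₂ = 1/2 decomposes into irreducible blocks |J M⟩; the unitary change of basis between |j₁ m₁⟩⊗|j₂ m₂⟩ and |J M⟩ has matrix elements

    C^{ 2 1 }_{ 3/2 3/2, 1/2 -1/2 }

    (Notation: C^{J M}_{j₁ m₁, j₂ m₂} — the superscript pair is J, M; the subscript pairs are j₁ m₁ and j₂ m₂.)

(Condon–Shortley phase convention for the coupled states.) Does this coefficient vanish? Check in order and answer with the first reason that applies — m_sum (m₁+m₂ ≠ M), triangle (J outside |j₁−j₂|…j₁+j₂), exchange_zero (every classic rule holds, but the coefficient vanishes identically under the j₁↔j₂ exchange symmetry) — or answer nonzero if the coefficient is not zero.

m-sum: m₁+m₂ = 3/2+(-1/2) = 1, M = 1  ✓
triangle: |j₁−j₂| = 1 ≤ J = 2 ≤ j₁+j₂ = 2  ✓
exchange: j₁≠j₂ or m₁≠m₂ — the exchange symmetry imposes no constraint here
value check: CG = +√(1/4) = +0.500000 ≠ 0

nonzero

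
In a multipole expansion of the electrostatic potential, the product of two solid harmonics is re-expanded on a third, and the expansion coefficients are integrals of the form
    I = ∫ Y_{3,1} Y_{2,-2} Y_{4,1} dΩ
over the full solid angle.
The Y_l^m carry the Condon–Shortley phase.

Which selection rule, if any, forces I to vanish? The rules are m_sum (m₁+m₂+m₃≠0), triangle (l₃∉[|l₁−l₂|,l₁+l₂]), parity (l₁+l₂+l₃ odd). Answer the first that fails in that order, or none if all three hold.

parity

m₁+m₂+m₃ = 1 − 2 + 1 = 0  ✓
triangle: |3−2|=1 ≤ l₃=4 ≤ 3+2=5  ✓
parity: l₁+l₂+l₃ = 9 is odd  ✗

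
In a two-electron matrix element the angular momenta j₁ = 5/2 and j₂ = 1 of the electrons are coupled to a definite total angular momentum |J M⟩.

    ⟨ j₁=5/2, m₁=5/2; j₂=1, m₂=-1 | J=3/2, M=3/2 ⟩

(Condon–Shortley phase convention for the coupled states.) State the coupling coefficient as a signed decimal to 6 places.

+0.816497

j₁+j₂−J=2  J+j₁−j₂=3  J−j₁+j₂=0  j₁+j₂+J+1=6
(j₁±m₁, j₂±m₂, J±M) = (5,0,0,2,3,0)
P² = 96
sum k=0..0:
  [0] +1/12 = 1/12
S = 1/12
C² = P²·S² = 2/3 ; C = +0.816497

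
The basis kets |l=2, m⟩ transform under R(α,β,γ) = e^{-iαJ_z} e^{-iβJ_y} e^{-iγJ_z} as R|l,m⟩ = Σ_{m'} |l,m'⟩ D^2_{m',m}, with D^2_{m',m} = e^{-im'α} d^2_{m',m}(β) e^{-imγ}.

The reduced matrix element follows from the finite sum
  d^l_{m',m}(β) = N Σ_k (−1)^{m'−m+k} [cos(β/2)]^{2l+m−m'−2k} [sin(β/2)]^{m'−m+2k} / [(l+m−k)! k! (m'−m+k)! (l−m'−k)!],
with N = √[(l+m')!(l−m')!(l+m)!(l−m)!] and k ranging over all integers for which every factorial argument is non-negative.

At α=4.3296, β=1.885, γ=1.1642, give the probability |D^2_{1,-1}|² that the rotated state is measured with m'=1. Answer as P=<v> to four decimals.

P=0.0625

First d^2_{1,-1}(β=1.8850), then the phase factors e^{-i(1)α} and e^{-i(-1)γ}:
c=cos(1.885000/2)=0.587767, s=sin(1.885000/2)=0.809030; N=√[6·1·1·6]=6.000000
Admissible k: 0..1 (factorial args all ≥0)
  k=0: (−1)^2·6.0000/(2)·0.5878^2·0.8090^2 = +0.678362
  k=1: (−1)^3·6.0000/(6)·0.5878^0·0.8090^4 = -0.428409
d^2_{1,-1}(1.8850) = +0.678362 -0.428409 = +0.249953
|D^2_{1,-1}|² = |d^2_{1,-1}(β)|² = (+0.249953)² = 0.062476 (the z-rotation phases have unit modulus)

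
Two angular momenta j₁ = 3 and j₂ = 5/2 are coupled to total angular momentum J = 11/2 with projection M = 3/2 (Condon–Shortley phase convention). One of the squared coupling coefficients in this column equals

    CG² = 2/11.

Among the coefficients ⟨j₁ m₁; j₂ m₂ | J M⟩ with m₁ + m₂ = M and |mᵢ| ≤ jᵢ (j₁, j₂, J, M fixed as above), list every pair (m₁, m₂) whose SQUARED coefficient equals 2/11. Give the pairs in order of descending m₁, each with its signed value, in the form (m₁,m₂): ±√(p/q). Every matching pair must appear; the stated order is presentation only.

(2,-1/2): +√(2/11)

Admissible pairs with m₁+m₂ = M = 3/2: (-1,5/2), (0,3/2), (1,1/2), (2,-1/2), (3,-3/2)
  (m₁,m₂)=(3,-3/2): CG² = 1/66, CG = +√(1/66)
  (m₁,m₂)=(2,-1/2): CG² = 2/11, CG = +√(2/11)   ← matches the target
  (m₁,m₂)=(1,1/2): CG² = 5/11, CG = +√(5/11)
  (m₁,m₂)=(0,3/2): CG² = 10/33, CG = +√(10/33)
  (m₁,m₂)=(-1,5/2): CG² = 1/22, CG = +√(1/22)
Pairs with CG² = 2/11: (2,-1/2): +√(2/11)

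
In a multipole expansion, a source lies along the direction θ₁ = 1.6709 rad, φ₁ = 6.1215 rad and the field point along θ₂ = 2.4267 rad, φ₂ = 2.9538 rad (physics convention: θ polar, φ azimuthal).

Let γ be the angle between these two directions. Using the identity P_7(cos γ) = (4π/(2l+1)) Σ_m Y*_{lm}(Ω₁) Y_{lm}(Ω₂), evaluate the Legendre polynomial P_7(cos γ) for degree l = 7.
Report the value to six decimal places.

Expand P_7 via completeness: Σ_{m} conj(Y_{7,m}) at Ω₁ times Y_{7,m} at Ω₂ —
  [-7]  conj(Y_{7,-7})(Ω₁) = 0.20520 - 0.43700j ; Y_{7,-7}(Ω₂) = -0.00659 - 0.02516j ; Δ = -0.01235 - 0.00228j
  [-6]  conj(Y_{7,-6})(Ω₁) = -0.10255 + 0.14967j ; Y_{7,-6}(Ω₂) = -0.04817 - 0.10125j ; Δ = 0.02009 + 0.00317j
  [-5]  conj(Y_{7,-5})(Ω₁) = -0.21505 + 0.22519j ; Y_{7,-5}(Ω₂) = -0.16826 - 0.22988j ; Δ = 0.08795 + 0.01155j
  [-4]  conj(Y_{7,-4})(Ω₁) = 0.16465 - 0.12432j ; Y_{7,-4}(Ω₂) = -0.33013 - 0.30827j ; Δ = -0.09268 - 0.00971j
  [-3]  conj(Y_{7,-3})(Ω₁) = 0.22705 - 0.11967j ; Y_{7,-3}(Ω₂) = -0.31269 - 0.19751j ; Δ = -0.09463 - 0.00743j
  [-2]  conj(Y_{7,-2})(Ω₁) = -0.20425 + 0.06845j ; Y_{7,-2}(Ω₂) = 0.05786 + 0.02281j ; Δ = -0.01338 - 0.00070j
  [-1]  conj(Y_{7,-1})(Ω₁) = -0.23213 + 0.03786j ; Y_{7,-1}(Ω₂) = 0.38794 + 0.07372j ; Δ = -0.09284 - 0.00242j
  [+0]  conj(Y_{7,0})(Ω₁) = 0.21784 + 0.00000j ; Y_{7,0}(Ω₂) = 0.06051 + 0.00000j ; Δ = 0.01318 + 0.00000j
  [+1]  conj(Y_{7,1})(Ω₁) = 0.23213 + 0.03786j ; Y_{7,1}(Ω₂) = -0.38794 + 0.07372j ; Δ = -0.09284 + 0.00242j
  [+2]  conj(Y_{7,2})(Ω₁) = -0.20425 - 0.06845j ; Y_{7,2}(Ω₂) = 0.05786 - 0.02281j ; Δ = -0.01338 + 0.00070j
  [+3]  conj(Y_{7,3})(Ω₁) = -0.22705 - 0.11967j ; Y_{7,3}(Ω₂) = 0.31269 - 0.19751j ; Δ = -0.09463 + 0.00743j
  [+4]  conj(Y_{7,4})(Ω₁) = 0.16465 + 0.12432j ; Y_{7,4}(Ω₂) = -0.33013 + 0.30827j ; Δ = -0.09268 + 0.00971j
  [+5]  conj(Y_{7,5})(Ω₁) = 0.21505 + 0.22519j ; Y_{7,5}(Ω₂) = 0.16826 - 0.22988j ; Δ = 0.08795 - 0.01155j
  [+6]  conj(Y_{7,6})(Ω₁) = -0.10255 - 0.14967j ; Y_{7,6}(Ω₂) = -0.04817 + 0.10125j ; Δ = 0.02009 - 0.00317j
  [+7]  conj(Y_{7,7})(Ω₁) = -0.20520 - 0.43700j ; Y_{7,7}(Ω₂) = 0.00659 - 0.02516j ; Δ = -0.01235 + 0.00228j
Σ over m = -0.38249 + 0.00000j; ×(4π/15) → -0.32044 + 0.00000j. Real part: -0.320436

-0.320436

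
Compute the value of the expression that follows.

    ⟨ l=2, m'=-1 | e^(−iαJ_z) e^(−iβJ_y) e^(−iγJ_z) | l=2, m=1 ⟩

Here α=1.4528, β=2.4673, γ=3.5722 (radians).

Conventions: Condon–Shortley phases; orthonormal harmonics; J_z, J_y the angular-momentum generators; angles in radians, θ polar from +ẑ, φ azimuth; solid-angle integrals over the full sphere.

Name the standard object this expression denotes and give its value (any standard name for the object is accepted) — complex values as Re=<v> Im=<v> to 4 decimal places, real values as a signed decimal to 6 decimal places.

This is a Wigner D-matrix element — the rotation-matrix element ⟨l m'| R(α,β,γ) |l m⟩ in the angular-momentum basis.
D^2_{-1,1}(1.4528,2.4673,3.5722) = e^{-i·-1·1.4528}·d^2_{-1,1}(2.4673)·e^{-i·1·3.5722}. Compute d first:
c=cos(2.467300/2)=0.330795, s=sin(2.467300/2)=0.943702; N=√[1·6·6·1]=6.000000
k∈{2,3} keeps every argument non-negative
  k=2: (−1)^0·6.0000/(2)·0.3308^2·0.9437^2 = +0.292355
  k=3: (−1)^1·6.0000/(6)·0.3308^0·0.9437^4 = -0.793123
d^2_{-1,1}(2.4673) = +0.292355 -0.793123 = -0.500768
Phases: e^{-i·(-1)·1.4528}=+0.117723+0.993047i, e^{-i·(1)·3.5722}=-0.908712+0.417423i ⇒ D=+0.261149+0.427282i

Wigner D-matrix element, Re=0.2611 Im=0.4273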